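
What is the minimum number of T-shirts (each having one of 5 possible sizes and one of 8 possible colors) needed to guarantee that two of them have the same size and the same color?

41

There are 5 × 8 = 40 (size, color) combinations acting as pigeonholes.
With 40 T-shirts we could place one in each, avoiding any repeat.
One more forces some (size, color) pair to hold 2, so 40 + 1 = 41.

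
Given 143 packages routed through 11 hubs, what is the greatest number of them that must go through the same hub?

13

If each of the 11 hubs held at most 12, the total would be at most 11 × 12 = 132 < 143, a contradiction.
So at least one holds ⌈143/11⌉ = 13.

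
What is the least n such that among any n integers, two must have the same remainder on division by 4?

5

Two integers differ by a multiple of 4 exactly when they share a remainder mod 4.
There are 4 residue classes mod 4, so 4 integers can all lie in distinct classes.
One more integer must repeat a residue, giving a difference divisible by 4. So n = 4 + 1 = 5.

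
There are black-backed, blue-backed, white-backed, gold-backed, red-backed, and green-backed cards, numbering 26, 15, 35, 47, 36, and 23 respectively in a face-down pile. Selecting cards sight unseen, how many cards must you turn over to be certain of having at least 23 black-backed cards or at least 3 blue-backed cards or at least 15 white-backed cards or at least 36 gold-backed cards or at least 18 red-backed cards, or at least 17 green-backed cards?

The worst case stops just short of every target: 22 black-backed, 2 blue-backed, 14 white-backed, 35 gold-backed, 17 red-backed, 16 green-backed — 22 + 2 + 14 + 35 + 17 + 16 = 106 cards.
One more card must push some back color to its target, so 106 + 1 = 107.

107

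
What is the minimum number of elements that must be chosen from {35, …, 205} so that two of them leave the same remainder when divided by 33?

34

Use the pigeonhole principle on residue classes: group the integers by remainder mod 33; there are 33 residue classes, each nonempty in this range.
Choosing one from each class (33 integers) avoids any shared remainder.
One more choice must repeat a class, so two differ by a multiple of 33. Hence 33 + 1 = 34.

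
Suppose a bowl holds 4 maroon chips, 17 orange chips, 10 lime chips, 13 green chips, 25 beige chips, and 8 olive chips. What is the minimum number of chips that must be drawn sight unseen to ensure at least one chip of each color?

The hardest color to obtain is maroon: we could draw every other chip first — 77 − 4 = 73 chips — without a single maroon one.
The next draw must be maroon, so 73 + 1 = 74.

74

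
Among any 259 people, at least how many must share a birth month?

22

If each of the 12 months of the year held at most 21, the total would be at most 12 × 21 = 252 < 259, a contradiction.
So at least one holds ⌈259/12⌉ = 22.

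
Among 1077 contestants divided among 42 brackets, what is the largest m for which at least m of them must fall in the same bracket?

26

The 1077 contestants fall into 42 brackets.
If each of the 42 brackets held at most 25, the total would be at most 42 × 25 = 1050 < 1077, a contradiction.
So at least one holds ⌈1077/42⌉ = 26.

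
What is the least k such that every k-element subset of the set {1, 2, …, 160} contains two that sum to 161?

Partition {1, …, 160} into 80 pairs: {1,160}, {2,159}, …, {80,81}.
Choosing 80 integers — say the integers 1 through 80 — takes one from each pair and avoids the property.
Choosing 81 forces two into the same pair by pigeonhole, and those sum to 161. So 81.

81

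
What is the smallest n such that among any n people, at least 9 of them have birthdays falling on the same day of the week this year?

There are 7 days of the week acting as pigeonholes.
With 7 × 8 = 56 people we could place exactly 8 in each, with no class reaching 9.
One more forces some class to hold 9, so 56 + 1 = 57.

57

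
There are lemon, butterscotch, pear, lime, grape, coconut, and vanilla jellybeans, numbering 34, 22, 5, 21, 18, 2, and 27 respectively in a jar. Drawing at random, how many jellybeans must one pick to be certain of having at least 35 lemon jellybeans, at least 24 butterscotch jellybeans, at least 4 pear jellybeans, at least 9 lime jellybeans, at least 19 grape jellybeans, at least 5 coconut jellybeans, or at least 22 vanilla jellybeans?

The worst case stops just short of every target: 34 lemon, all 22 butterscotch, 3 pear, 8 lime, 18 grape, all 2 coconut, 21 vanilla — 34 + 22 + 3 + 8 + 18 + 2 + 21 = 108 jellybeans.
One more jellybean must push some flavor to its target, so 108 + 1 = 109.

109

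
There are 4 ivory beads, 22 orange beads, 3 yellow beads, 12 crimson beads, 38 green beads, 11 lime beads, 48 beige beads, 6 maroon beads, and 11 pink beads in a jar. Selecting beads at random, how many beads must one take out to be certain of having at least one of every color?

153

The hardest color to obtain is yellow: we could draw every other bead first — 155 − 3 = 152 beads — without a single yellow one.
The next draw must be yellow, so 152 + 1 = 153.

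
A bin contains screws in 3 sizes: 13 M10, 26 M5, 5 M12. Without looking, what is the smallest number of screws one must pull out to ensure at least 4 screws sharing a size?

The worst case takes 3 screws of each size without reaching 4 of any: 3 × 3 = 9.
The next screw must bring some size to 4, so 9 + 1 = 10.

10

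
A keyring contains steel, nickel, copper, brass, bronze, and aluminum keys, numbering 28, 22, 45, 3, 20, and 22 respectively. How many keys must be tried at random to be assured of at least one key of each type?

138

The hardest type to obtain is brass: we could draw every other key first — 140 − 3 = 137 keys — without a single brass one.
The next draw must be brass, so 137 + 1 = 138.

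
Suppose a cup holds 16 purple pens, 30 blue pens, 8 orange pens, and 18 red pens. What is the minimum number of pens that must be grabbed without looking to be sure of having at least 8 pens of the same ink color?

The worst case takes 7 pens of each ink color without reaching 8 of any: 4 × 7 = 28.
The next pen must bring some ink color to 8, so 28 + 1 = 29.

29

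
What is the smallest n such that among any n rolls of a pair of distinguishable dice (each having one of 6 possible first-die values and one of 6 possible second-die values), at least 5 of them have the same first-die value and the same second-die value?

There are 6 × 6 = 36 (first-die value, second-die value) combinations acting as pigeonholes.
With 36 × 4 = 144 rolls of a pair of distinguishable dice we could place exactly 4 in each, with no (first-die value, second-die value) pair reaching 5.
One more forces some (first-die value, second-die value) pair to hold 5, so 144 + 1 = 145.

145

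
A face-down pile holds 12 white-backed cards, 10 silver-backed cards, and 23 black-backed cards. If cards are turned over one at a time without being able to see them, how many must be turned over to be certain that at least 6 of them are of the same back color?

Treat the 3 back colors as pigeonholes.
The worst case takes 5 cards of each back color without reaching 6 of any: 3 × 5 = 15.
The next card must bring some back color to 6, so 15 + 1 = 16.

16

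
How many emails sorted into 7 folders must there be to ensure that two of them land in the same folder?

There are 7 folders acting as pigeonholes.
With 7 emails we could place one in each, avoiding any repeat.
One more forces some class to hold 2, so 7 + 1 = 8.

8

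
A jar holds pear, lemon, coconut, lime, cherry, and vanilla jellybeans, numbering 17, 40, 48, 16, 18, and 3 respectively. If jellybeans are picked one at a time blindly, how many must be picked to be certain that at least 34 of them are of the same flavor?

In the worst case we take at most 33 of each flavor, but all 17 pear, all 16 lime, all 18 cherry, and all 3 vanilla (fewer than 33), giving 17 + 33 + 33 + 16 + 18 + 3 = 120.
One more jellybean then forces some flavor to 34, so 120 + 1 = 121.

121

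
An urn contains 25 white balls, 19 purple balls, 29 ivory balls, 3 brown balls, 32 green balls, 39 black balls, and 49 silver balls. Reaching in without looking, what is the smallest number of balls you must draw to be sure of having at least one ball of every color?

The hardest color to obtain is brown: we could draw every other ball first — 196 − 3 = 193 balls — without a single brown one.
The next draw must be brown, so 193 + 1 = 194.

194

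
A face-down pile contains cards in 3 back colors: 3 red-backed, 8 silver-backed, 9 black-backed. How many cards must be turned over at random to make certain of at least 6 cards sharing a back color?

In the worst case we take at most 5 of each back color, but all 3 red-backed (fewer than 5), giving 3 + 5 + 5 = 13.
One more card then forces some back color to 6, so 13 + 1 = 14.

14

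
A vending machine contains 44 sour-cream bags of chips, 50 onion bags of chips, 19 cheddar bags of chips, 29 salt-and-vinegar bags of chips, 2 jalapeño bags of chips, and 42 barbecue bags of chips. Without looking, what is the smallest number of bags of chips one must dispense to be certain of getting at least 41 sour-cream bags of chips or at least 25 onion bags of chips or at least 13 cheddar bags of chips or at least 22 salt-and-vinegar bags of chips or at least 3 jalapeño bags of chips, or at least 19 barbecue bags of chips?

The worst case stops just short of every target: 40 sour-cream, 24 onion, 12 cheddar, 21 salt-and-vinegar, 2 jalapeño, 18 barbecue — 40 + 24 + 12 + 21 + 2 + 18 = 117 bags of chips.
One more bag of chips must push some flavor to its target, so 117 + 1 = 118.

118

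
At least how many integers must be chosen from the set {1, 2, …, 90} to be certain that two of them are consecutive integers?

46

Partition {1, …, 90} into 45 pairs: {1,2}, {3,4}, …, {89,90}.
Choosing 45 integers — say the 45 even numbers 2, 4, …, 90 — takes one from each pair and avoids the property.
Choosing 46 forces two into the same pair by pigeonhole, and those are consecutive. So 46.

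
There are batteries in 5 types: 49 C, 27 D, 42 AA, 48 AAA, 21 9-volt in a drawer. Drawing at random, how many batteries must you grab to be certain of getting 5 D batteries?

165

To avoid D batteries as long as possible, exhaust the other 4 types first.
The worst case draws every non-D battery first: 49 + 42 + 48 + 21 = 160.
The next 5 draws are then forced to be D, giving 160 + 5 = 165.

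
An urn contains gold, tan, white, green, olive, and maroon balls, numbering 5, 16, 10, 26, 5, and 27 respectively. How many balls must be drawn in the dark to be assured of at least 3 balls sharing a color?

The worst case takes 2 balls of each color without reaching 3 of any: 6 × 2 = 12.
The next ball must bring some color to 3, so 12 + 1 = 13.

13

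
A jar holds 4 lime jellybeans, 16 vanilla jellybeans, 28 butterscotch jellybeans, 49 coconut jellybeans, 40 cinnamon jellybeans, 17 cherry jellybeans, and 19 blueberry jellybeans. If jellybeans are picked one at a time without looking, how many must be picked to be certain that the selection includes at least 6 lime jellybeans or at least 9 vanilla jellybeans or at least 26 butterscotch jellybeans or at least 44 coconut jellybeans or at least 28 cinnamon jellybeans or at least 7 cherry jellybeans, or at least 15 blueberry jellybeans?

128

The worst case stops just short of every target: all 4 lime, 8 vanilla, 25 butterscotch, 43 coconut, 27 cinnamon, 6 cherry, 14 blueberry — 4 + 8 + 25 + 43 + 27 + 6 + 14 = 127 jellybeans.
One more jellybean must push some flavor to its target, so 127 + 1 = 128.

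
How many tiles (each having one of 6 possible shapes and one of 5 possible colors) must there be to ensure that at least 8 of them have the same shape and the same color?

There are 6 × 5 = 30 (shape, color) combinations acting as pigeonholes.
With 30 × 7 = 210 tiles we could place exactly 7 in each, with no (shape, color) pair reaching 8.
One more forces some (shape, color) pair to hold 8, so 210 + 1 = 211.

211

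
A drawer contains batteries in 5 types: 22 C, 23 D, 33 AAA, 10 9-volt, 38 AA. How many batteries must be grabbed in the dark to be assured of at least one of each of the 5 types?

The hardest type to obtain is 9-volt: we could draw every other battery first — 126 − 10 = 116 batteries — without a single 9-volt one.
The next draw must be 9-volt, so 116 + 1 = 117.

117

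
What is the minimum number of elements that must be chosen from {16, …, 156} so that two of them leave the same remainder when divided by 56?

Use the pigeonhole principle on residue classes: group the integers by remainder mod 56; there are 56 residue classes, each nonempty in this range.
Choosing one from each class (56 integers) avoids any shared remainder.
One more choice must repeat a class, so two differ by a multiple of 56. Hence 56 + 1 = 57.

57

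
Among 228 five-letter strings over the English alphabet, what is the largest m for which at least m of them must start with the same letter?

There are 26 possible first letters, which serve as the pigeonholes.
If each of the 26 possible first letters held at most 8, the total would be at most 26 × 8 = 208 < 228, a contradiction.
So at least one holds ⌈228/26⌉ = 9.

9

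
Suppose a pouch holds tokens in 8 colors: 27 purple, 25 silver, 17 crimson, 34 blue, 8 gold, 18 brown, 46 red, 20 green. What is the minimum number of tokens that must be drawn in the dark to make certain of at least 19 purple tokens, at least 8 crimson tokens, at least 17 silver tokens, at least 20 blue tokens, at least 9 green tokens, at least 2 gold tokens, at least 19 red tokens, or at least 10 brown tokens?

The worst case stops just short of every target: 18 purple, 16 silver, 7 crimson, 19 blue, 1 gold, 9 brown, 18 red, 8 green — 18 + 16 + 7 + 19 + 1 + 9 + 18 + 8 = 96 tokens.
One more token must push some color to its target, so 96 + 1 = 97.

97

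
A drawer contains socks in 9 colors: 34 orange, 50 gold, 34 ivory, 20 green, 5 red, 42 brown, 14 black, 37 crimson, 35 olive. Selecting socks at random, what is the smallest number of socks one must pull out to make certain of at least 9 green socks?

The worst case draws every non-green sock first: 34 + 50 + 34 + 5 + 42 + 14 + 37 + 35 = 251.
The next 9 draws are then forced to be green, giving 251 + 9 = 260.

260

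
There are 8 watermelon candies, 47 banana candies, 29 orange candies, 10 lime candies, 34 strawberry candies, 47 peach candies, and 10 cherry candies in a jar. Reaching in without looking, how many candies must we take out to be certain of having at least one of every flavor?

178

The hardest flavor to obtain is watermelon: we could draw every other candy first — 185 − 8 = 177 candies — without a single watermelon one.
The next draw must be watermelon, so 177 + 1 = 178.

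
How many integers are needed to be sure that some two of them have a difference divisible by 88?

89

Two integers differ by a multiple of 88 exactly when they share a remainder mod 88.
There are 88 residue classes mod 88, so 88 integers can all lie in distinct classes.
One more integer must repeat a residue, giving a difference divisible by 88. So n = 88 + 1 = 89.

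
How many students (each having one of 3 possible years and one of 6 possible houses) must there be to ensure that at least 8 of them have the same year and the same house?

127

There are 3 × 6 = 18 (year, house) combinations acting as pigeonholes.
With 18 × 7 = 126 students we could place exactly 7 in each, with no (year, house) pair reaching 8.
One more forces some (year, house) pair to hold 8, so 126 + 1 = 127.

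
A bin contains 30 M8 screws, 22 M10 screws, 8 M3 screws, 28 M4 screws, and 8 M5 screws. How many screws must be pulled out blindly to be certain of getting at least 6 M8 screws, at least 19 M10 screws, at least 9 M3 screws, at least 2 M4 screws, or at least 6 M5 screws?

The worst case stops just short of every target: 5 M8, 18 M10, 8 M3, 1 M4, 5 M5 — 5 + 18 + 8 + 1 + 5 = 37 screws.
One more screw must push some size to its target, so 37 + 1 = 38.

38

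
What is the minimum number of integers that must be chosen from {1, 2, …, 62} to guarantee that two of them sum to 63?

Partition {1, …, 62} into 31 pairs: {1,62}, {2,61}, …, {31,32}.
Choosing 31 integers — say the integers 1 through 31 — takes one from each pair and avoids the property.
Choosing 32 forces two into the same pair by pigeonhole, and those sum to 63. So 32.

32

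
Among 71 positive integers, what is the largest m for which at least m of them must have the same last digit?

If each of the 10 possible last digits held at most 7, the total would be at most 10 × 7 = 70 < 71, a contradiction.
So at least one holds ⌈71/10⌉ = 8.

8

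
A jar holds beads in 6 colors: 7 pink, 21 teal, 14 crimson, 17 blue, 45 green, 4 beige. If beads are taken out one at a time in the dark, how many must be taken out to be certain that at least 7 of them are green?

To avoid green beads as long as possible, exhaust the other 5 colors first.
The worst case draws every non-green bead first: 7 + 21 + 14 + 17 + 4 = 63.
The next 7 draws are then forced to be green, giving 63 + 7 = 70.

70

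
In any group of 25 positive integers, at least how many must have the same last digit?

There are 10 possible last digits, which serve as the pigeonholes.
If each of the 10 possible last digits held at most 2, the total would be at most 10 × 2 = 20 < 25, a contradiction.
So at least one holds ⌈25/10⌉ = 3.

3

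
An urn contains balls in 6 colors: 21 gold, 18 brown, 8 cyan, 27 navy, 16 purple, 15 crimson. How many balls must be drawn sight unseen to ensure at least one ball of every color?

The hardest color to obtain is cyan: we could draw every other ball first — 105 − 8 = 97 balls — without a single cyan one.
The next draw must be cyan, so 97 + 1 = 98.

98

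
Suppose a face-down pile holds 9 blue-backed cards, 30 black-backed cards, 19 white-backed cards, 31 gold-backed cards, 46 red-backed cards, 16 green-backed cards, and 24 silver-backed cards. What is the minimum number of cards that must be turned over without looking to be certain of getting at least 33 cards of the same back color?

162

In the worst case we take at most 32 of each back color, but all 9 blue-backed, all 30 black-backed, all 19 white-backed, all 31 gold-backed, all 16 green-backed, and all 24 silver-backed (fewer than 32), giving 9 + 30 + 19 + 31 + 32 + 16 + 24 = 161.
One more card then forces some back color to 33, so 161 + 1 = 162.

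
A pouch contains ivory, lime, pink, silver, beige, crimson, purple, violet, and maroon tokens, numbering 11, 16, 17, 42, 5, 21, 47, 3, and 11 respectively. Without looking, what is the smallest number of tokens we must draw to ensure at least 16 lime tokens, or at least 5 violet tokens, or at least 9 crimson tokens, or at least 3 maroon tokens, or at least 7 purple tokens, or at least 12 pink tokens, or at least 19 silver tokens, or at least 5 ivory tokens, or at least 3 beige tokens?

The worst case stops just short of every target: 4 ivory, 15 lime, 11 pink, 18 silver, 2 beige, 8 crimson, 6 purple, all 3 violet, 2 maroon — 4 + 15 + 11 + 18 + 2 + 8 + 6 + 3 + 2 = 69 tokens.
One more token must push some color to its target, so 69 + 1 = 70.

70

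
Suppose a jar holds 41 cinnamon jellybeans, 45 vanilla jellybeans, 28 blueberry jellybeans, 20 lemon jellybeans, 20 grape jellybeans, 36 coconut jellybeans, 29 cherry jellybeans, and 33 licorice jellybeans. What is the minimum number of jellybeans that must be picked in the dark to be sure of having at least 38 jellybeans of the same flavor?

241

In the worst case we take at most 37 of each flavor, but all 28 blueberry, all 20 lemon, all 20 grape, all 36 coconut, all 29 cherry, and all 33 licorice (fewer than 37), giving 37 + 37 + 28 + 20 + 20 + 36 + 29 + 33 = 240.
One more jellybean then forces some flavor to 38, so 240 + 1 = 241.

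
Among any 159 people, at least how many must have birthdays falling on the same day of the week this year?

23

The 159 people fall into 7 days of the week.
If each of the 7 days of the week held at most 22, the total would be at most 7 × 22 = 154 < 159, a contradiction.
So at least one holds ⌈159/7⌉ = 23.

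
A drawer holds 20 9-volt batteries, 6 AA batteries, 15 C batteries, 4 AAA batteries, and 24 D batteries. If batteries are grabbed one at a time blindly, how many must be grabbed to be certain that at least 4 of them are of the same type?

The worst case takes 3 batteries of each type without reaching 4 of any: 5 × 3 = 15.
The next battery must bring some type to 4, so 15 + 1 = 16.

16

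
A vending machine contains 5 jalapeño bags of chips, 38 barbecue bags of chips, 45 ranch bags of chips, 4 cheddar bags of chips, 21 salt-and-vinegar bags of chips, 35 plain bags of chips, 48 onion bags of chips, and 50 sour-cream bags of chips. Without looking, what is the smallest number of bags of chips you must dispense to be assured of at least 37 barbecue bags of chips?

245

The worst case draws every non-barbecue bag of chips first: 5 + 45 + 4 + 21 + 35 + 48 + 50 = 208.
The next 37 draws are then forced to be barbecue, giving 208 + 37 = 245.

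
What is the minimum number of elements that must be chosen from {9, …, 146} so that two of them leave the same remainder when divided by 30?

31

Group the integers by remainder mod 30; there are 30 residue classes, each nonempty in this range.
Choosing one from each class (30 integers) avoids any shared remainder.
One more choice must repeat a class, so two differ by a multiple of 30. Hence 30 + 1 = 31.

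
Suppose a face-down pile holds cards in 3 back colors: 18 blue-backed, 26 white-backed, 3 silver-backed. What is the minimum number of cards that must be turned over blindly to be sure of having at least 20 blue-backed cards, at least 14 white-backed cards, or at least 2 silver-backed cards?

The worst case stops just short of every target: all 18 blue-backed, 13 white-backed, 1 silver-backed — 18 + 13 + 1 = 32 cards.
One more card must push some back color to its target, so 32 + 1 = 33.

33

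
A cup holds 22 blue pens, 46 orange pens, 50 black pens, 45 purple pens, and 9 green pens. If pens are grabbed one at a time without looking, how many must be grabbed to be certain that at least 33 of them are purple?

160

To avoid purple pens as long as possible, exhaust the other 4 ink colors first.
The worst case draws every non-purple pen first: 22 + 46 + 50 + 9 = 127.
The next 33 draws are then forced to be purple, giving 127 + 33 = 160.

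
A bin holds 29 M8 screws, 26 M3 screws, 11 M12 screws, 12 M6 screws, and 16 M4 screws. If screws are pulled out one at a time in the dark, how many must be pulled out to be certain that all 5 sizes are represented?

The hardest size to obtain is M12: we could draw every other screw first — 94 − 11 = 83 screws — without a single M12 one.
The next draw must be M12, so 83 + 1 = 84.

84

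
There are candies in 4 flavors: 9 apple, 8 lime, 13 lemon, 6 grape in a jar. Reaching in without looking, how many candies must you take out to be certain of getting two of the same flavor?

5

The worst case takes 1 candy of each flavor without reaching 2 of any: 4 × 1 = 4.
The next candy must bring some flavor to 2, so 4 + 1 = 5.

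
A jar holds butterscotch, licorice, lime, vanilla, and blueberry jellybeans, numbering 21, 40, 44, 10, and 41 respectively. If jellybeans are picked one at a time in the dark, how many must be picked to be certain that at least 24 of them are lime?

To avoid lime jellybeans as long as possible, exhaust the other 4 flavors first.
The worst case draws every non-lime jellybean first: 21 + 40 + 10 + 41 = 112.
The next 24 draws are then forced to be lime, giving 112 + 24 = 136.

136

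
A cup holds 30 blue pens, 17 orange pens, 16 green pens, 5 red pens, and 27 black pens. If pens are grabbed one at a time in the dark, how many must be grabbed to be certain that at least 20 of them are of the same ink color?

77

In the worst case we take at most 19 of each ink color, but all 17 orange, all 16 green, and all 5 red (fewer than 19), giving 19 + 17 + 16 + 5 + 19 = 76.
One more pen then forces some ink color to 20, so 76 + 1 = 77.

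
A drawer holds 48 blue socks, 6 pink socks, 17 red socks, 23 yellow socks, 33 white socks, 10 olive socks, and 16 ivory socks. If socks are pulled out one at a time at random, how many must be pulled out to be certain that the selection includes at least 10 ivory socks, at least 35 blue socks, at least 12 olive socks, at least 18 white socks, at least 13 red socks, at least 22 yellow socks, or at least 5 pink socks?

108

Each of the 7 colors has its own threshold; avoid all of them simultaneously.
The worst case stops just short of every target: 34 blue, 4 pink, 12 red, 21 yellow, 17 white, all 10 olive, 9 ivory — 34 + 4 + 12 + 21 + 17 + 10 + 9 = 107 socks.
One more sock must push some color to its target, so 107 + 1 = 108.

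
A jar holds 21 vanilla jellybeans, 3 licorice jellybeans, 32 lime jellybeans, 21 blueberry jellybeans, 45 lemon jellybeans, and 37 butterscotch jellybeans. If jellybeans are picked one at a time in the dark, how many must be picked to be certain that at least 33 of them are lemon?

147

To avoid lemon jellybeans as long as possible, exhaust the other 5 flavors first.
The worst case draws every non-lemon jellybean first: 21 + 3 + 32 + 21 + 37 = 114.
The next 33 draws are then forced to be lemon, giving 114 + 33 = 147.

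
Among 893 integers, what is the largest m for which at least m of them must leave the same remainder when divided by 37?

The 893 integers fall into 37 residue classes modulo 37.
If each of the 37 residue classes modulo 37 held at most 24, the total would be at most 37 × 24 = 888 < 893, a contradiction.
So at least one holds ⌈893/37⌉ = 25.

25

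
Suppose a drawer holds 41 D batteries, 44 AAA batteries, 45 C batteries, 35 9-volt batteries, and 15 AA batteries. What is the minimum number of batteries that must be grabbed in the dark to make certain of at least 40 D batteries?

The worst case draws every non-D battery first: 44 + 45 + 35 + 15 = 139.
The next 40 draws are then forced to be D, giving 139 + 40 = 179.

179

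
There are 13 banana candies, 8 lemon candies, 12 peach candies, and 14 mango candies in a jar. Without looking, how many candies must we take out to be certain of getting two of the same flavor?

Treat the 4 flavors as pigeonholes.
The worst case takes 1 candy of each flavor without reaching 2 of any: 4 × 1 = 4.
The next candy must bring some flavor to 2, so 4 + 1 = 5.

5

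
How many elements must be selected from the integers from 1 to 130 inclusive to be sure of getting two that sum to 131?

Partition {1, …, 130} into 65 pairs: {1,130}, {2,129}, …, {65,66}.
Choosing 65 integers — say the integers 1 through 65 — takes one from each pair and avoids the property.
Choosing 66 forces two into the same pair by pigeonhole, and those sum to 131. So 66.

66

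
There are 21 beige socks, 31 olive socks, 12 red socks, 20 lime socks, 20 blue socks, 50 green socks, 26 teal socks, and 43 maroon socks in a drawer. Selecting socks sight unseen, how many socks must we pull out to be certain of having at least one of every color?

212

The hardest color to obtain is red: we could draw every other sock first — 223 − 12 = 211 socks — without a single red one.
The next draw must be red, so 211 + 1 = 212.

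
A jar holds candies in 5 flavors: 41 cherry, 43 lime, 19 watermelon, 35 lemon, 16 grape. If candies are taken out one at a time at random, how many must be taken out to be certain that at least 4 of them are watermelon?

The worst case draws every non-watermelon candy first: 41 + 43 + 35 + 16 = 135.
The next 4 draws are then forced to be watermelon, giving 135 + 4 = 139.

139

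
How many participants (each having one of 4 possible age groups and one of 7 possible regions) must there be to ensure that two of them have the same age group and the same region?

There are 4 × 7 = 28 (age group, region) combinations acting as pigeonholes.
With 28 participants we could place one in each, avoiding any repeat.
One more forces some (age group, region) pair to hold 2, so 28 + 1 = 29.

29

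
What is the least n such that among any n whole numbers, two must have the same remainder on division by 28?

29

Two integers differ by a multiple of 28 exactly when they share a remainder mod 28.
There are 28 residue classes mod 28, so 28 integers can all lie in distinct classes.
One more integer must repeat a residue, giving a difference divisible by 28. So n = 28 + 1 = 29.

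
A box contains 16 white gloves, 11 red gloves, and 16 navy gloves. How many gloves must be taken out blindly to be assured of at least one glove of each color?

33

The hardest color to obtain is red: we could draw every other glove first — 43 − 11 = 32 gloves — without a single red one.
The next draw must be red, so 32 + 1 = 33.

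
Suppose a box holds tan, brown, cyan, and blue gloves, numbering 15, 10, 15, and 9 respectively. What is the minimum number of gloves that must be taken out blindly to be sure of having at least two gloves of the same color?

Treat the 4 colors as pigeonholes.
The worst case takes 1 glove of each color without reaching 2 of any: 4 × 1 = 4.
The next glove must bring some color to 2, so 4 + 1 = 5.

5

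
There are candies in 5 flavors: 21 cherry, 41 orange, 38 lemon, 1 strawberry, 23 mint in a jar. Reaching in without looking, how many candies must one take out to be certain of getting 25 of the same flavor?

94

Treat the 5 flavors as pigeonholes.
In the worst case we take at most 24 of each flavor, but all 21 cherry, all 1 strawberry, and all 23 mint (fewer than 24), giving 21 + 24 + 24 + 1 + 23 = 93.
One more candy then forces some flavor to 25, so 93 + 1 = 94.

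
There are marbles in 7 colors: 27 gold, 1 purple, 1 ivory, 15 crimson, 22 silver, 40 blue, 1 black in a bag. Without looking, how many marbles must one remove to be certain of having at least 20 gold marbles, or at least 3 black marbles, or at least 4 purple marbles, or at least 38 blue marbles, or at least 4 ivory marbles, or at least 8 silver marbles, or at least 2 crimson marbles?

The worst case stops just short of every target: 19 gold, all 1 purple, all 1 ivory, 1 crimson, 7 silver, 37 blue, all 1 black — 19 + 1 + 1 + 1 + 7 + 37 + 1 = 67 marbles.
One more marble must push some color to its target, so 67 + 1 = 68.

68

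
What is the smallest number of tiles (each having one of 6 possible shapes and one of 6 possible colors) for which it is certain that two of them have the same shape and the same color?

There are 6 × 6 = 36 (shape, color) combinations acting as pigeonholes.
With 36 tiles we could place one in each, avoiding any repeat.
One more forces some (shape, color) pair to hold 2, so 36 + 1 = 37.

37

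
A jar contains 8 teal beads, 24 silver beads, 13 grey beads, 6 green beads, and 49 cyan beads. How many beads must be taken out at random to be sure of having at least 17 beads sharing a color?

60

Treat the 5 colors as pigeonholes.
In the worst case we take at most 16 of each color, but all 8 teal, all 13 grey, and all 6 green (fewer than 16), giving 8 + 16 + 13 + 6 + 16 = 59.
One more bead then forces some color to 17, so 59 + 1 = 60.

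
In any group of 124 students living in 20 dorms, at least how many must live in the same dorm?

7

The 124 students fall into 20 dorms.
If each of the 20 dorms held at most 6, the total would be at most 20 × 6 = 120 < 124, a contradiction.
So at least one holds ⌈124/20⌉ = 7.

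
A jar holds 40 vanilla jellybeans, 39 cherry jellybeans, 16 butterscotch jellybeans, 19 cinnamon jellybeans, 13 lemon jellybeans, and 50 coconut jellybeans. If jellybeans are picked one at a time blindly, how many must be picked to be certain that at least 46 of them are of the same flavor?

173

In the worst case we take at most 45 of each flavor, but all 40 vanilla, all 39 cherry, all 16 butterscotch, all 19 cinnamon, and all 13 lemon (fewer than 45), giving 40 + 39 + 16 + 19 + 13 + 45 = 172.
One more jellybean then forces some flavor to 46, so 172 + 1 = 173.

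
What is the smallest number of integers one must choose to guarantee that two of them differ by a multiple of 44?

45

Use the pigeonhole principle on residue classes: two integers differ by a multiple of 44 exactly when they share a remainder mod 44.
There are 44 residue classes mod 44, so 44 integers can all lie in distinct classes.
One more integer must repeat a residue, giving a difference divisible by 44. So n = 44 + 1 = 45.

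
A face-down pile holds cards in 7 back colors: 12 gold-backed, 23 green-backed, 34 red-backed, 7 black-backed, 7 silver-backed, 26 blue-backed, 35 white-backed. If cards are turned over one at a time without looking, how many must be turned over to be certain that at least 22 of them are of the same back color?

111

In the worst case we take at most 21 of each back color, but all 12 gold-backed, all 7 black-backed, and all 7 silver-backed (fewer than 21), giving 12 + 21 + 21 + 7 + 7 + 21 + 21 = 110.
One more card then forces some back color to 22, so 110 + 1 = 111.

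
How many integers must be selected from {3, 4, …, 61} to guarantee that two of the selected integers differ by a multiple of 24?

Use the pigeonhole principle on residue classes: group the integers by remainder mod 24; there are 24 residue classes, each nonempty in this range.
Choosing one from each class (24 integers) avoids any shared remainder.
One more choice must repeat a class, so two differ by a multiple of 24. Hence 24 + 1 = 25.

25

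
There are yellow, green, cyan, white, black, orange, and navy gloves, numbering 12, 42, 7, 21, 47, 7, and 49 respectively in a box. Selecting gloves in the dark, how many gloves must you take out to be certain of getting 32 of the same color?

Treat the 7 colors as pigeonholes.
In the worst case we take at most 31 of each color, but all 12 yellow, all 7 cyan, all 21 white, and all 7 orange (fewer than 31), giving 12 + 31 + 7 + 21 + 31 + 7 + 31 = 140.
One more glove then forces some color to 32, so 140 + 1 = 141.

141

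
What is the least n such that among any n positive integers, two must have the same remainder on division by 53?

54

Two integers differ by a multiple of 53 exactly when they share a remainder mod 53.
There are 53 residue classes mod 53, so 53 integers can all lie in distinct classes.
One more integer must repeat a residue, giving a difference divisible by 53. So n = 53 + 1 = 54.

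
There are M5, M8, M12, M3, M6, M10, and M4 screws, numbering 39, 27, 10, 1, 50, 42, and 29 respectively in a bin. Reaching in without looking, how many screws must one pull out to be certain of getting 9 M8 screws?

The worst case draws every non-M8 screw first: 39 + 10 + 1 + 50 + 42 + 29 = 171.
The next 9 draws are then forced to be M8, giving 171 + 9 = 180.

180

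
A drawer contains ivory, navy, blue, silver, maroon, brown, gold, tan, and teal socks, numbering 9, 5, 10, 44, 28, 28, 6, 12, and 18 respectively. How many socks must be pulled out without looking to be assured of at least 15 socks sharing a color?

Treat the 9 colors as pigeonholes.
In the worst case we take at most 14 of each color, but all 9 ivory, all 5 navy, all 10 blue, all 6 gold, and all 12 tan (fewer than 14), giving 9 + 5 + 10 + 14 + 14 + 14 + 6 + 12 + 14 = 98.
One more sock then forces some color to 15, so 98 + 1 = 99.

99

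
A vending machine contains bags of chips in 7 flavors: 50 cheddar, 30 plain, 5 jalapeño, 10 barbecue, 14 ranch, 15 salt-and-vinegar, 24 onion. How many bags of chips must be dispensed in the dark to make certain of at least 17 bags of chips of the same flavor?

93

Treat the 7 flavors as pigeonholes.
In the worst case we take at most 16 of each flavor, but all 5 jalapeño, all 10 barbecue, all 14 ranch, and all 15 salt-and-vinegar (fewer than 16), giving 16 + 16 + 5 + 10 + 14 + 15 + 16 = 92.
One more bag of chips then forces some flavor to 17, so 92 + 1 = 93.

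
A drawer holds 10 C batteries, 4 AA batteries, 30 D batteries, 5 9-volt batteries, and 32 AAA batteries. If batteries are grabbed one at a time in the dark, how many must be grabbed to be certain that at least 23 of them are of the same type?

64

Treat the 5 types as pigeonholes.
In the worst case we take at most 22 of each type, but all 10 C, all 4 AA, and all 5 9-volt (fewer than 22), giving 10 + 4 + 22 + 5 + 22 = 63.
One more battery then forces some type to 23, so 63 + 1 = 64.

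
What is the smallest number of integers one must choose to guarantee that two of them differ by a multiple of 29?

Two integers differ by a multiple of 29 exactly when they share a remainder mod 29.
There are 29 residue classes mod 29, so 29 integers can all lie in distinct classes.
One more integer must repeat a residue, giving a difference divisible by 29. So n = 29 + 1 = 30.

30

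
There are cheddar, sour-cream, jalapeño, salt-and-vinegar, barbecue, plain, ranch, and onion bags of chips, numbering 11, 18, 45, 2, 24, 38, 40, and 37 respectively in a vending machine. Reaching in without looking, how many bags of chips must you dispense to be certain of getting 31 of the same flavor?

Treat the 8 flavors as pigeonholes.
In the worst case we take at most 30 of each flavor, but all 11 cheddar, all 18 sour-cream, all 2 salt-and-vinegar, and all 24 barbecue (fewer than 30), giving 11 + 18 + 30 + 2 + 24 + 30 + 30 + 30 = 175.
One more bag of chips then forces some flavor to 31, so 175 + 1 = 176.

176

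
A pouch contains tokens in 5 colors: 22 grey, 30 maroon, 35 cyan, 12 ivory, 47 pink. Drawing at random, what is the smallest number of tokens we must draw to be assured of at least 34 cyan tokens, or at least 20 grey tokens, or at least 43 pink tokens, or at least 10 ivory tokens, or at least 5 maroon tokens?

The worst case stops just short of every target: 19 grey, 4 maroon, 33 cyan, 9 ivory, 42 pink — 19 + 4 + 33 + 9 + 42 = 107 tokens.
One more token must push some color to its target, so 107 + 1 = 108.

108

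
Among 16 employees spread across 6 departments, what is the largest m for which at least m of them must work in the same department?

3

The 16 employees fall into 6 departments.
If each of the 6 departments held at most 2, the total would be at most 6 × 2 = 12 < 16, a contradiction.
So at least one holds ⌈16/6⌉ = 3.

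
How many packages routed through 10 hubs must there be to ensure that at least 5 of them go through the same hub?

There are 10 hubs acting as pigeonholes.
With 10 × 4 = 40 packages we could place exactly 4 in each, with no class reaching 5.
One more forces some class to hold 5, so 40 + 1 = 41.

41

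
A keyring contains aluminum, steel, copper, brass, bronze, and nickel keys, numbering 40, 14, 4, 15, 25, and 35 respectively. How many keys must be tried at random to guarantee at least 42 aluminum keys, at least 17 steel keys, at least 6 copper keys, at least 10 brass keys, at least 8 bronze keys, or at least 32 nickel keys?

106

The worst case stops just short of every target: all 40 aluminum, all 14 steel, all 4 copper, 9 brass, 7 bronze, 31 nickel — 40 + 14 + 4 + 9 + 7 + 31 = 105 keys.
One more key must push some type to its target, so 105 + 1 = 106.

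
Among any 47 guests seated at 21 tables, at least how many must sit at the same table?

If each of the 21 tables held at most 2, the total would be at most 21 × 2 = 42 < 47, a contradiction.
So at least one holds ⌈47/21⌉ = 3.

3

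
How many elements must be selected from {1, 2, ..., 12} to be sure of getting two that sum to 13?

Partition {1, …, 12} into 6 pairs: {1,12}, {2,11}, …, {6,7}.
Choosing 6 integers — say the integers 1 through 6 — takes one from each pair and avoids the property.
Choosing 7 forces two into the same pair by pigeonhole, and those sum to 13. So 7.

7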